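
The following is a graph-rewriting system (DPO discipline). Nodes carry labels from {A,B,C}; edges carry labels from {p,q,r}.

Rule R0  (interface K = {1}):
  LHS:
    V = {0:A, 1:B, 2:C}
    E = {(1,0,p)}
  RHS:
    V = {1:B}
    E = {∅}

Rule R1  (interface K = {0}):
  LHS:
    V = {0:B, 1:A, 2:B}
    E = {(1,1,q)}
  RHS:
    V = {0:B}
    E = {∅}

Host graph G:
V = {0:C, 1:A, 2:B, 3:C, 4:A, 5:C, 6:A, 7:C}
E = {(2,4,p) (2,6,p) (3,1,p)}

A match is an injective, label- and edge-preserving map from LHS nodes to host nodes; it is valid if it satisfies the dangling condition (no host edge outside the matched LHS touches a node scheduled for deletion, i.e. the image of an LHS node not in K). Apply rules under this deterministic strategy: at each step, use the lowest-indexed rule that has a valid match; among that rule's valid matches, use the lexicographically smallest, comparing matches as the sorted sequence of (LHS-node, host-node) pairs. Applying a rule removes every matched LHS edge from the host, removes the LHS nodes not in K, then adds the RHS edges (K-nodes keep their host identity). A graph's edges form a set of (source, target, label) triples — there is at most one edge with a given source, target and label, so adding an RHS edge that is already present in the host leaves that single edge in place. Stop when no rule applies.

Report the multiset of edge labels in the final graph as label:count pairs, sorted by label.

start.  V:8 E:3  edges: 2-p->4 2-p->6 3-p->1
1. fire R0 via {0↦4, 1↦2, 2↦0}  →  V:6 E:2  edges: 2-p->6 3-p->1
2. fire R0 via {0↦6, 1↦2, 2↦5}  →  V:4 E:1  edges: 3-p->1
final graph: no rule applies after step 2
NF edges: [(3, 1, 'p')]

Answer: p:1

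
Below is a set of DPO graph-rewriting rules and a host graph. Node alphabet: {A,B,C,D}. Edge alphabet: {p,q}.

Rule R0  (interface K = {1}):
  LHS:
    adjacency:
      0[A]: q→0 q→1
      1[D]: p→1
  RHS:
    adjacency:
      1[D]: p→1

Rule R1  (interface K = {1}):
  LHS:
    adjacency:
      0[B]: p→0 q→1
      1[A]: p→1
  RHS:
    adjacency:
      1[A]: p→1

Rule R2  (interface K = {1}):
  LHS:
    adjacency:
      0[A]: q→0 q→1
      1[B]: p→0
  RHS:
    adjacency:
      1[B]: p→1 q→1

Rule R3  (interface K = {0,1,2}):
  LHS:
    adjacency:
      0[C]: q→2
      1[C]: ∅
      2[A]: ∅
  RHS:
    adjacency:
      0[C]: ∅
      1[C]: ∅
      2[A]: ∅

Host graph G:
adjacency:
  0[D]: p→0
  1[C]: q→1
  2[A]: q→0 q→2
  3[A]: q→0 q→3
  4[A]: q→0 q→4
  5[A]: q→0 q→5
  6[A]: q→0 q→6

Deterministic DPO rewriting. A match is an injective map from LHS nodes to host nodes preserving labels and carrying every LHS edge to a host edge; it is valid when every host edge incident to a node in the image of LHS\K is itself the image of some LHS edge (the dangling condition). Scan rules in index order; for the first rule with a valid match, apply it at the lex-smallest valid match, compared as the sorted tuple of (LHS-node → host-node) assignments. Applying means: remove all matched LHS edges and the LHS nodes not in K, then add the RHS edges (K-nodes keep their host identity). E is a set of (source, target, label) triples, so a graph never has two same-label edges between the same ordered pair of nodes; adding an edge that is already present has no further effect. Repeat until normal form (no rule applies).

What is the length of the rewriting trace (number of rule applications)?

[0] host  ⇒  7 nodes, 12 edges  {0-p->0 1-q->1 2-q->0 2-q->2 3-q->0 3-q->3 4-q->0 4-q->4 5-q->0 5-q->5 6-q->0 6-q->6}
[1] R0 @ {0↦2, 1↦0}  ⇒  6 nodes, 10 edges  {0-p->0 1-q->1 3-q->0 3-q->3 4-q->0 4-q->4 5-q->0 5-q->5 6-q->0 6-q->6}
[2] R0 @ {0↦3, 1↦0}  ⇒  5 nodes, 8 edges  {0-p->0 1-q->1 4-q->0 4-q->4 5-q->0 5-q->5 6-q->0 6-q->6}
[3] R0 @ {0↦4, 1↦0}  ⇒  4 nodes, 6 edges  {0-p->0 1-q->1 5-q->0 5-q->5 6-q->0 6-q->6}
[4] R0 @ {0↦5, 1↦0}  ⇒  3 nodes, 4 edges  {0-p->0 1-q->1 6-q->0 6-q->6}
[5] R0 @ {0↦6, 1↦0}  ⇒  2 nodes, 2 edges  {0-p->0 1-q->1}
halt: no rule applies after step 5

Answer: 5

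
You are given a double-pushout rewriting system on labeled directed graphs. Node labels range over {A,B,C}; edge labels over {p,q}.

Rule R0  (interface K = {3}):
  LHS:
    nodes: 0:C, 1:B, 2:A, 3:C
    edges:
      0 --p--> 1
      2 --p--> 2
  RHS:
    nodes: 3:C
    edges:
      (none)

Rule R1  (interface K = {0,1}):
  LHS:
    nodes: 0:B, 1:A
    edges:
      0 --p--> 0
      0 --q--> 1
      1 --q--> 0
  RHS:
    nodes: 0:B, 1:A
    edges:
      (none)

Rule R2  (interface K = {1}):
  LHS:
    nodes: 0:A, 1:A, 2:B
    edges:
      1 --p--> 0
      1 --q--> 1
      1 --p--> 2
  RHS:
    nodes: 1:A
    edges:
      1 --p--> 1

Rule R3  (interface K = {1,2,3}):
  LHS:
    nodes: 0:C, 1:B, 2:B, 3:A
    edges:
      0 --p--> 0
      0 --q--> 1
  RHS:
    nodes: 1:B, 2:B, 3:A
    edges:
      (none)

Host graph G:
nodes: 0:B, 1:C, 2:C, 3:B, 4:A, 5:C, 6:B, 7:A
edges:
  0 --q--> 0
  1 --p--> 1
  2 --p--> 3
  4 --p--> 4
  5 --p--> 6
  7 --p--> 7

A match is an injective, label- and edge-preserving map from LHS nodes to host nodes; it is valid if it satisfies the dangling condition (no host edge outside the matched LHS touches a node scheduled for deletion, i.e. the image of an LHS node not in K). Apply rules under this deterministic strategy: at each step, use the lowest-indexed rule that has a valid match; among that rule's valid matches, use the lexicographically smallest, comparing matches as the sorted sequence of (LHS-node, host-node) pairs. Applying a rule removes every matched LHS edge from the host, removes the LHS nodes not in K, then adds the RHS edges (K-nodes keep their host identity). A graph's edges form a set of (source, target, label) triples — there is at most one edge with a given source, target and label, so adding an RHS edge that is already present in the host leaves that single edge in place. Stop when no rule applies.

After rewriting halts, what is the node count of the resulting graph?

start.  V:8 E:6  edges: 0-q->0 1-p->1 2-p->3 4-p->4 5-p->6 7-p->7
1. fire R0 via {0↦2, 1↦3, 2↦4, 3↦1}  →  V:5 E:4  edges: 0-q->0 1-p->1 5-p->6 7-p->7
2. fire R0 via {0↦5, 1↦6, 2↦7, 3↦1}  →  V:2 E:2  edges: 0-q->0 1-p->1
halt: no rule applies after step 2
NF nodes: {0:B, 1:C}

Answer: 2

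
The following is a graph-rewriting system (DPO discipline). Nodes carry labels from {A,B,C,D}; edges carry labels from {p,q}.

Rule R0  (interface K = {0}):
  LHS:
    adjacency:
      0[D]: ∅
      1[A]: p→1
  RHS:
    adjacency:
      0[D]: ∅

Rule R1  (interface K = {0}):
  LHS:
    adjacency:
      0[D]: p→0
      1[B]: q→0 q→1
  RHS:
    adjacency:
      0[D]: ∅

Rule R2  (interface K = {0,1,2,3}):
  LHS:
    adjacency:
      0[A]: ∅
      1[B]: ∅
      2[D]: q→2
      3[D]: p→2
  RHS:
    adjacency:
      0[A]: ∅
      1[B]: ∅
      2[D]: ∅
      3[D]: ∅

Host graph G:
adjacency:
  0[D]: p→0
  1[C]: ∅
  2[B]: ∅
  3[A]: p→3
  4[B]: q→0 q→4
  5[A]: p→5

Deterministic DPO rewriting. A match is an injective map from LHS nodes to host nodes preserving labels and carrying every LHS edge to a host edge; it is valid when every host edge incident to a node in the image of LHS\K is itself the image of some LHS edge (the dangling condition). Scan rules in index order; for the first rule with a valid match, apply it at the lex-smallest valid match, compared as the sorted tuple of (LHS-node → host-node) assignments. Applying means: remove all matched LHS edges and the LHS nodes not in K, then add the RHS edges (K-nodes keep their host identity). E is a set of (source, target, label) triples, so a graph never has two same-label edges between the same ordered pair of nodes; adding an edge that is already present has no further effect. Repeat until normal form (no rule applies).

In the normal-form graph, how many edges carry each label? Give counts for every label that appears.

initial: |V|=6 |E|=5  E = 0-p->0 3-p->3 4-q->0 4-q->4 5-p->5
step 1: apply R0 at {0↦0, 1↦3}  → |V|=5 |E|=4  E = 0-p->0 4-q->0 4-q->4 5-p->5
step 2: apply R0 at {0↦0, 1↦5}  → |V|=4 |E|=3  E = 0-p->0 4-q->0 4-q->4
step 3: apply R1 at {0↦0, 1↦4}  → |V|=3 |E|=0  E = ∅
halt: no rule applies after step 3
NF edges: []

Answer: (no edges)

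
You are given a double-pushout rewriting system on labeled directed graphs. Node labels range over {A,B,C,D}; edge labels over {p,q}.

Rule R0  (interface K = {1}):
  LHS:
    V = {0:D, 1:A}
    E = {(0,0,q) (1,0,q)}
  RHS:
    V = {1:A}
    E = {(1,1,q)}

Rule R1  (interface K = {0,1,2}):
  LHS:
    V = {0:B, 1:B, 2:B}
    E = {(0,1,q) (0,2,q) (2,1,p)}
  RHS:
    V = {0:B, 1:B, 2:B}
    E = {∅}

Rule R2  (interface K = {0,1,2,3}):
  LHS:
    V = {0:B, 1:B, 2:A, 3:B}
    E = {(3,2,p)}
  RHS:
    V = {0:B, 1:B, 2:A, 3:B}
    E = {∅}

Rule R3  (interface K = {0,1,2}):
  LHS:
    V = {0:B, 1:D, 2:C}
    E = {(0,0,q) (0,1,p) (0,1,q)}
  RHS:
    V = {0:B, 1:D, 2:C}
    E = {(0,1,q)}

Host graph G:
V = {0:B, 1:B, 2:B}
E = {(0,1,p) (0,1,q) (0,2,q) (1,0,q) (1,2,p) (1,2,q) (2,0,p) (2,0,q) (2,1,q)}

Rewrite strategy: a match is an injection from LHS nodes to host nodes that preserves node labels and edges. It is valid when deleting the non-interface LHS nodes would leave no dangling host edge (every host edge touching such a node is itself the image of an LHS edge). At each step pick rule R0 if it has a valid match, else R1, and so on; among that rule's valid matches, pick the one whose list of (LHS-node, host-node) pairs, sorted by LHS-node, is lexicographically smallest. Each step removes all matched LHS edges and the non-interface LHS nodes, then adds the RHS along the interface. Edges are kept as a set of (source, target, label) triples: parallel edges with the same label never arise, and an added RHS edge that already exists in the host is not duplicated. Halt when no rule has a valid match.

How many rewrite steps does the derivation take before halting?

start.  V:3 E:9  edges: 0-p->1 0-q->1 0-q->2 1-q->0 1-p->2 1-q->2 2-p->0 2-q->0 2-q->1
1. fire R1 via {0↦0, 1↦2, 2↦1}  →  V:3 E:6  edges: 0-p->1 1-q->0 1-q->2 2-p->0 2-q->0 2-q->1
2. fire R1 via {0↦1, 1↦0, 2↦2}  →  V:3 E:3  edges: 0-p->1 2-q->0 2-q->1
3. fire R1 via {0↦2, 1↦1, 2↦0}  →  V:3 E:0  edges: ∅
final graph: no rule applies after step 3

Answer: 3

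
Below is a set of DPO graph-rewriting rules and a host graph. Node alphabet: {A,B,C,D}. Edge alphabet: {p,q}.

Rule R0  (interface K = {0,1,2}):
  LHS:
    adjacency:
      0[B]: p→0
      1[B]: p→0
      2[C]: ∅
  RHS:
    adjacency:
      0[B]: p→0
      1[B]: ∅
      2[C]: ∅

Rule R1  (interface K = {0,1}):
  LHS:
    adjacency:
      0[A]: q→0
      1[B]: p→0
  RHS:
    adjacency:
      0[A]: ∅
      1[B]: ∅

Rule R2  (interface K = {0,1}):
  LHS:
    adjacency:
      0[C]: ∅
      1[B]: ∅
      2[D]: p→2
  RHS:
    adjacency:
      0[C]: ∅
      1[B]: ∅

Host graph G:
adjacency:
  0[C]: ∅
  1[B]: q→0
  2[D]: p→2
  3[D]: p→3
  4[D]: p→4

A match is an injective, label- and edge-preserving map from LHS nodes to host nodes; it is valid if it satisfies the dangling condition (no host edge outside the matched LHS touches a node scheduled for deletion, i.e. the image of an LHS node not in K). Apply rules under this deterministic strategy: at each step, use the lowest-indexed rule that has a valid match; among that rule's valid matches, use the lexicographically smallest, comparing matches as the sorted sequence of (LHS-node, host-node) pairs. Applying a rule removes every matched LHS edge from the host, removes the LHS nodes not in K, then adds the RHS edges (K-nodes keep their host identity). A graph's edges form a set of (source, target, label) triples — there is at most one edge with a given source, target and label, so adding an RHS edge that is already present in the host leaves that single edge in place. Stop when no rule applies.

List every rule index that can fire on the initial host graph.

R0: no valid match — LHS pattern not found
R1: no valid match — LHS pattern not found
R2: 3 valid matches — {0↦0, 1↦1, 2↦2}, {0↦0, 1↦1, 2↦3}, {0↦0, 1↦1, 2↦4}

Answer: [R2]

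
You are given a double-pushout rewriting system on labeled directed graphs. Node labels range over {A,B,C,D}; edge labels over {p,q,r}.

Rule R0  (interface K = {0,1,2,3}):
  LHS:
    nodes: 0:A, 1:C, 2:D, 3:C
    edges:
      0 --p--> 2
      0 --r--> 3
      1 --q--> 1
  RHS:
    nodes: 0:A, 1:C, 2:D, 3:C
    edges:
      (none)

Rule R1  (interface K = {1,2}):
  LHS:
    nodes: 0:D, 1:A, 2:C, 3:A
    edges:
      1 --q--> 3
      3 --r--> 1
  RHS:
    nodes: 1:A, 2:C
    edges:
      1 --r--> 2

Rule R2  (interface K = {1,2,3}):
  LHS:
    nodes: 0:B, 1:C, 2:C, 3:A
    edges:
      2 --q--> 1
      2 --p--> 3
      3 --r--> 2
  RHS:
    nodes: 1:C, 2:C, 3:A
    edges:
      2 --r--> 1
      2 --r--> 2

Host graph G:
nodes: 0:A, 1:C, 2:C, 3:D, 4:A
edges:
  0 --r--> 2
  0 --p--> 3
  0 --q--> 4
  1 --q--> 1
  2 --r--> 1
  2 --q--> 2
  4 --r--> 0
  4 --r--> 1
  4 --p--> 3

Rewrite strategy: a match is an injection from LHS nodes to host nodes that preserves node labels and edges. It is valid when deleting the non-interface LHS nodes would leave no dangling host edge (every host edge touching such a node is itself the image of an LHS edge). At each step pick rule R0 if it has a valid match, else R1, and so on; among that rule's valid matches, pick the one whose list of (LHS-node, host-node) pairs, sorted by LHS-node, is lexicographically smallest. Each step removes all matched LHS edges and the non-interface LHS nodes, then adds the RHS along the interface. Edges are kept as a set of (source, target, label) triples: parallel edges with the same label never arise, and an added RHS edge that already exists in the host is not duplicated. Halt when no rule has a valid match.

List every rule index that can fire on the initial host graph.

Answer: [R0]

Steps:
R0: 2 valid matches — {0↦0, 1↦1, 2↦3, 3↦2}, {0↦4, 1↦2, 2↦3, 3↦1}
R1: no valid match — 2 raw matches, all fail dangling condition
R2: no valid match — LHS pattern not found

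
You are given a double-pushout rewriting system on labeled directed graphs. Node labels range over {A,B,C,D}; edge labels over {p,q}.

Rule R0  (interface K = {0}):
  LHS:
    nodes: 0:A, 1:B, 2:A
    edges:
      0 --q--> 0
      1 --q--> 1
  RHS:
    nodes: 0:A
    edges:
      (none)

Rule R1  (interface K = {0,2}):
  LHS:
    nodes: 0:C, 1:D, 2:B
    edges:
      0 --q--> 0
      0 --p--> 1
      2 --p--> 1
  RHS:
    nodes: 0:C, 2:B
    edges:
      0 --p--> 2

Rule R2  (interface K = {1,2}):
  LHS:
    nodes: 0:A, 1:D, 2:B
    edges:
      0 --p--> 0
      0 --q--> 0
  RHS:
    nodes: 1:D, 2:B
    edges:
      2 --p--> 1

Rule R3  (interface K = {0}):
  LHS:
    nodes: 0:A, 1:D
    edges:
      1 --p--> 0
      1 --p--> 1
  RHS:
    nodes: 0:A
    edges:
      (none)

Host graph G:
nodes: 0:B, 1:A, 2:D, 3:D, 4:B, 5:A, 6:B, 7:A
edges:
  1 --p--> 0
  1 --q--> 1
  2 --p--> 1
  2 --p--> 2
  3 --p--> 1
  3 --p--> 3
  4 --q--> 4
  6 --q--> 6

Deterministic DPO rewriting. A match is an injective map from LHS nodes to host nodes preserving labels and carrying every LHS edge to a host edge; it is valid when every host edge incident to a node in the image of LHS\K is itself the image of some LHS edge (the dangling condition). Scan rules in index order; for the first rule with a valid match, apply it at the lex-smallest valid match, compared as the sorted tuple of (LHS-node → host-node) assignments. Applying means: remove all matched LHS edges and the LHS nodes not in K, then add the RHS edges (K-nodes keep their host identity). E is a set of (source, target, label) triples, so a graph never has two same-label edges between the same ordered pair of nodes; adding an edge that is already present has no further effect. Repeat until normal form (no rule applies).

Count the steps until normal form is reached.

Answer: 3

Rewrite trace:
[0] host  ⇒  8 nodes, 8 edges  {1-p->0 1-q->1 2-p->1 2-p->2 3-p->1 3-p->3 4-q->4 6-q->6}
[1] R0 @ {0↦1, 1↦4, 2↦5}  ⇒  6 nodes, 6 edges  {1-p->0 2-p->1 2-p->2 3-p->1 3-p->3 6-q->6}
[2] R3 @ {0↦1, 1↦2}  ⇒  5 nodes, 4 edges  {1-p->0 3-p->1 3-p->3 6-q->6}
[3] R3 @ {0↦1, 1↦3}  ⇒  4 nodes, 2 edges  {1-p->0 6-q->6}
final graph: no rule applies after step 3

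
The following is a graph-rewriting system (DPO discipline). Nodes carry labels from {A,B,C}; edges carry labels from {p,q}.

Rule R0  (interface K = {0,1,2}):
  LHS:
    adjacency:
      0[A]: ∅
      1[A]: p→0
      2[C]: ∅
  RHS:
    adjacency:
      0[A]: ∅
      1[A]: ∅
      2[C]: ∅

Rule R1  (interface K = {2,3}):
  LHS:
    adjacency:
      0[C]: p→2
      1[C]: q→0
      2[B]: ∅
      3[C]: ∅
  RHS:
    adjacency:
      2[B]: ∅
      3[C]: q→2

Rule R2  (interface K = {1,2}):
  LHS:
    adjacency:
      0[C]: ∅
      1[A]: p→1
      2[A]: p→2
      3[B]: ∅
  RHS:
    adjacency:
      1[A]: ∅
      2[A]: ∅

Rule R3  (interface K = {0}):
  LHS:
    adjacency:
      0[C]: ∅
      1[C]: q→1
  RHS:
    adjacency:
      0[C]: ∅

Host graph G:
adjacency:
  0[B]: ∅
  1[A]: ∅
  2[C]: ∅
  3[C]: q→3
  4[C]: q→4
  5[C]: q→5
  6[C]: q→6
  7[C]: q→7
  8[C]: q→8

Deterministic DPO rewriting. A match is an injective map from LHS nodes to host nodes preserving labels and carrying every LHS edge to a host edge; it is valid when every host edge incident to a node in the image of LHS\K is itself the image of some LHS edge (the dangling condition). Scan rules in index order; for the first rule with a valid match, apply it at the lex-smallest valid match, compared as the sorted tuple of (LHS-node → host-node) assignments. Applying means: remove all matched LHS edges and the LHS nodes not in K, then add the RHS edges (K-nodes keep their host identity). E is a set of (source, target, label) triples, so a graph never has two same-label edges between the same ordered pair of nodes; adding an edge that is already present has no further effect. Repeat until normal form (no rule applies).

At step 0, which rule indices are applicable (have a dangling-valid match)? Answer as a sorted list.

Answer: [R3]

Steps:
R0: no valid match — LHS pattern not found
R1: no valid match — LHS pattern not found
R2: no valid match — LHS pattern not found
R3: 36 valid matches — {0↦2, 1↦3}, {0↦2, 1↦4}, {0↦2, 1↦5} (+33 more)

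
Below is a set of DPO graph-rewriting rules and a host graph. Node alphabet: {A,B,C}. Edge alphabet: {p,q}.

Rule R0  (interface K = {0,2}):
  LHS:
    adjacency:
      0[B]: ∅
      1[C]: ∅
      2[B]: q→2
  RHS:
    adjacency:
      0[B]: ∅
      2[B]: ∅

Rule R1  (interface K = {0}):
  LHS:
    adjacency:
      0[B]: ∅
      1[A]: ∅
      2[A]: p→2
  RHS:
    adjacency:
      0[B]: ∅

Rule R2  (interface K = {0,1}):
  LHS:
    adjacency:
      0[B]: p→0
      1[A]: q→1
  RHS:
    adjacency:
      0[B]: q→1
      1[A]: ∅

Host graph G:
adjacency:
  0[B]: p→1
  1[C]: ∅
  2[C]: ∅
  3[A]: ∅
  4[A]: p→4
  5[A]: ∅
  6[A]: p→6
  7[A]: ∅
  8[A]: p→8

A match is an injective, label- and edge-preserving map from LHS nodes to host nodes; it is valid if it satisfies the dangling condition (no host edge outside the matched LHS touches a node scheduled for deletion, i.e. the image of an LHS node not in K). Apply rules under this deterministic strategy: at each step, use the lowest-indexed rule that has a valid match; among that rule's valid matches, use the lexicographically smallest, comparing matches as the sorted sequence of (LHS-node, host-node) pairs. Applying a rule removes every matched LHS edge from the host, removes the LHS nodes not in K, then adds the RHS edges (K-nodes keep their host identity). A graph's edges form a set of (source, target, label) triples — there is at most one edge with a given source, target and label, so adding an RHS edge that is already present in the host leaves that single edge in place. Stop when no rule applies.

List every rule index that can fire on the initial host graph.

Answer: [R1]

Derivation:
R0: no valid match — LHS pattern not found
R1: 9 valid matches — {0↦0, 1↦3, 2↦4}, {0↦0, 1↦3, 2↦6}, {0↦0, 1↦3, 2↦8} (+6 more)
R2: no valid match — LHS pattern not found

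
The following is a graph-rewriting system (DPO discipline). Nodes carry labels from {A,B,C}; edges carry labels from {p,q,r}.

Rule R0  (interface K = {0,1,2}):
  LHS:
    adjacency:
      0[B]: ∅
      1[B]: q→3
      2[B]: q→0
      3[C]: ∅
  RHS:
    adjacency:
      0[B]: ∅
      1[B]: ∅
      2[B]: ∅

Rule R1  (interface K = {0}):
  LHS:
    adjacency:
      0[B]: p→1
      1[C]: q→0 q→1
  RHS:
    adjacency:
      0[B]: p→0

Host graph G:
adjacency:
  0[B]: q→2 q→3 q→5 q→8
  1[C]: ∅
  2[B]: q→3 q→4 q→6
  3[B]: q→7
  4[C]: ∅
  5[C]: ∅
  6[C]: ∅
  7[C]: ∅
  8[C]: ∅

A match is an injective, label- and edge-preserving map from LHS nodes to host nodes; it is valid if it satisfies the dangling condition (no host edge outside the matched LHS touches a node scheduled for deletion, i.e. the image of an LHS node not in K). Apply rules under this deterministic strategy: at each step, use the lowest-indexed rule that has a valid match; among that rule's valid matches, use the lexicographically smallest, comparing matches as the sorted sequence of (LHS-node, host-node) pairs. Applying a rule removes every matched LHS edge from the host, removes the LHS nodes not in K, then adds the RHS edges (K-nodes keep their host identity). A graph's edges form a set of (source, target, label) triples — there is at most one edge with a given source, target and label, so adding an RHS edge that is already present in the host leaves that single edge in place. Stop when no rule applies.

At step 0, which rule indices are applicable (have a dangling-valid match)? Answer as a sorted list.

Answer: [R0]

Derivation:
R0: 5 valid matches — {0↦2, 1↦3, 2↦0, 3↦7}, {0↦3, 1↦0, 2↦2, 3↦5}, {0↦3, 1↦0, 2↦2, 3↦8} (+2 more)
R1: no valid match — LHS pattern not found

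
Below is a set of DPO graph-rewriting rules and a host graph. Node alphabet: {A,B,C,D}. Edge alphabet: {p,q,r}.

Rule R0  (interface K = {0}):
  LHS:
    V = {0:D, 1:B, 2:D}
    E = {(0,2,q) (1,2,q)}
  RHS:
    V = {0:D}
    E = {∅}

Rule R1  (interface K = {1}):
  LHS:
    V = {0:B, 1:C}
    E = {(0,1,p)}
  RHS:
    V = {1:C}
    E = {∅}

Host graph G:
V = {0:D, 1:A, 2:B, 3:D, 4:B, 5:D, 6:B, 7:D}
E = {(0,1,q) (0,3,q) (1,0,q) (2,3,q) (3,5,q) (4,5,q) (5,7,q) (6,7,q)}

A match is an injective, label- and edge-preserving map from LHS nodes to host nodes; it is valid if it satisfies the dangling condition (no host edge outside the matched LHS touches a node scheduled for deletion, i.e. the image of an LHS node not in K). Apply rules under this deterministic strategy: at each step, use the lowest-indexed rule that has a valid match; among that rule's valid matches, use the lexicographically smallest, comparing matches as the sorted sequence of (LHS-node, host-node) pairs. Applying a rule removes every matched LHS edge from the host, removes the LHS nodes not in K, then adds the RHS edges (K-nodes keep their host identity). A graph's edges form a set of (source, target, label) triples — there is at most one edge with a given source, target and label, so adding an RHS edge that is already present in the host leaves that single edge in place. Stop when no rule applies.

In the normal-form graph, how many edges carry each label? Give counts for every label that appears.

start.  V:8 E:8  edges: 0-q->1 0-q->3 1-q->0 2-q->3 3-q->5 4-q->5 5-q->7 6-q->7
1. fire R0 via {0↦5, 1↦6, 2↦7}  →  V:6 E:6  edges: 0-q->1 0-q->3 1-q->0 2-q->3 3-q->5 4-q->5
2. fire R0 via {0↦3, 1↦4, 2↦5}  →  V:4 E:4  edges: 0-q->1 0-q->3 1-q->0 2-q->3
3. fire R0 via {0↦0, 1↦2, 2↦3}  →  V:2 E:2  edges: 0-q->1 1-q->0
halt: no rule applies after step 3
NF edges: [(0, 1, 'q'), (1, 0, 'q')]

Answer: q:2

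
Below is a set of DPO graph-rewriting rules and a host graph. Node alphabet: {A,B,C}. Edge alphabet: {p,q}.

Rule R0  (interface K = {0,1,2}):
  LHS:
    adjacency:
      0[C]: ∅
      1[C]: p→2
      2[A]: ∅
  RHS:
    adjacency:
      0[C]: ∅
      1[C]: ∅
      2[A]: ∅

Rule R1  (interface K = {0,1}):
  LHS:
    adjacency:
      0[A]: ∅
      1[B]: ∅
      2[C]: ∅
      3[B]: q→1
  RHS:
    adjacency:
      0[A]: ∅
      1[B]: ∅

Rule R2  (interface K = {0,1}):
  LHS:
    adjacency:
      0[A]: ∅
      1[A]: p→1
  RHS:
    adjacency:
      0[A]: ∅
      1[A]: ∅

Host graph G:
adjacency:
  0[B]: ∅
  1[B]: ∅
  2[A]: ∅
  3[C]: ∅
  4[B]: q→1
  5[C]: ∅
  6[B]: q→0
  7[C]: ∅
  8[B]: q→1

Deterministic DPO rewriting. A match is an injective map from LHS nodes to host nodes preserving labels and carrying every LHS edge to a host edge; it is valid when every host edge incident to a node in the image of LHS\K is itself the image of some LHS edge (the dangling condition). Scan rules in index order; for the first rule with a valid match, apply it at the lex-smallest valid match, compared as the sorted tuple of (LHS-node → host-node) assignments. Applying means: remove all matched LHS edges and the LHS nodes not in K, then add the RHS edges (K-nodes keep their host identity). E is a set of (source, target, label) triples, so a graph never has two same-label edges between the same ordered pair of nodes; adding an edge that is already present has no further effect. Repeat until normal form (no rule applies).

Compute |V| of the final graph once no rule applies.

Answer: 3

Derivation:
initial: |V|=9 |E|=3  E = 4-q->1 6-q->0 8-q->1
step 1: apply R1 at {0↦2, 1↦0, 2↦3, 3↦6}  → |V|=7 |E|=2  E = 4-q->1 8-q->1
step 2: apply R1 at {0↦2, 1↦1, 2↦5, 3↦4}  → |V|=5 |E|=1  E = 8-q->1
step 3: apply R1 at {0↦2, 1↦1, 2↦7, 3↦8}  → |V|=3 |E|=0  E = ∅
normal form: no rule applies after step 3
NF nodes: {0:B, 1:B, 2:A}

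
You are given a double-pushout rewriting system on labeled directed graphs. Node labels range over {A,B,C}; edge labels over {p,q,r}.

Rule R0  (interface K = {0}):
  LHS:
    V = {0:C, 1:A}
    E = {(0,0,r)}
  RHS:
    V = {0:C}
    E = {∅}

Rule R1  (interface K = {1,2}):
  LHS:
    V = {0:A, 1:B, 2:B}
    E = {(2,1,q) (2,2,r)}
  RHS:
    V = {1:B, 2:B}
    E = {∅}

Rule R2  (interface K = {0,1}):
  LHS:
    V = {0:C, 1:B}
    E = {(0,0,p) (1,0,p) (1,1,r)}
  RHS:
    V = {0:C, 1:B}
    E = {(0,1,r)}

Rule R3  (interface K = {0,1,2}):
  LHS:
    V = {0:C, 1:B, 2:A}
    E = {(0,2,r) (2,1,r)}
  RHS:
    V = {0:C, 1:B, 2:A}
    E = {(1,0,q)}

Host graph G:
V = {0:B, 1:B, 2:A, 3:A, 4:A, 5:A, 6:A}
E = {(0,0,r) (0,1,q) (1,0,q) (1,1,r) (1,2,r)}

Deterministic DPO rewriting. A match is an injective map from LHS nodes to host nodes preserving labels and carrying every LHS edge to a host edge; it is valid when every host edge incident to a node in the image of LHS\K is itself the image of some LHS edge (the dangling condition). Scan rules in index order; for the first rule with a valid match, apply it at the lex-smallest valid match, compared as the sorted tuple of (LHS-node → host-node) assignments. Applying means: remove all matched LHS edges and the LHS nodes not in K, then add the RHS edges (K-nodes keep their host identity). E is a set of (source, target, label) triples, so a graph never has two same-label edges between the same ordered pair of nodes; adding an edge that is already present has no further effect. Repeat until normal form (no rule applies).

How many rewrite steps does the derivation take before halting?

[0] host  ⇒  7 nodes, 5 edges  {0-r->0 0-q->1 1-q->0 1-r->1 1-r->2}
[1] R1 @ {0↦3, 1↦0, 2↦1}  ⇒  6 nodes, 3 edges  {0-r->0 0-q->1 1-r->2}
[2] R1 @ {0↦4, 1↦1, 2↦0}  ⇒  5 nodes, 1 edges  {1-r->2}
halt: no rule applies after step 2

Answer: 2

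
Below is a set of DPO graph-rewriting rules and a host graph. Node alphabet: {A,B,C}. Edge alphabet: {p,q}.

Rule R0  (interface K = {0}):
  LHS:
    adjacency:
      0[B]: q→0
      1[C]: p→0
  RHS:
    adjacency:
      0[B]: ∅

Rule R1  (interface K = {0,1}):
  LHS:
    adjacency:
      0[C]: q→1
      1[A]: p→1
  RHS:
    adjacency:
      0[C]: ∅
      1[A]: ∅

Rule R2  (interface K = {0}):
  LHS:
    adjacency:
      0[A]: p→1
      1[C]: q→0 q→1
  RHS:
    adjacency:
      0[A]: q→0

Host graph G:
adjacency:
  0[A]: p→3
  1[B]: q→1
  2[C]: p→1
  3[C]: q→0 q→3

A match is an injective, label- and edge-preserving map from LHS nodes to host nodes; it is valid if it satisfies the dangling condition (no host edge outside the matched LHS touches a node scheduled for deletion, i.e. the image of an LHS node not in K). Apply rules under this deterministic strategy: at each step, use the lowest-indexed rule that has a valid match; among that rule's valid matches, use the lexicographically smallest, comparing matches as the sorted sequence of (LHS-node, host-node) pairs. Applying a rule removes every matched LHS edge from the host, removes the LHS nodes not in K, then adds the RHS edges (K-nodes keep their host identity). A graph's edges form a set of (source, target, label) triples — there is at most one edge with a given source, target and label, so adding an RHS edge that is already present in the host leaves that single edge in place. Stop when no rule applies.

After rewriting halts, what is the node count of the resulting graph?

[0] host  ⇒  4 nodes, 5 edges  {0-p->3 1-q->1 2-p->1 3-q->0 3-q->3}
[1] R0 @ {0↦1, 1↦2}  ⇒  3 nodes, 3 edges  {0-p->3 3-q->0 3-q->3}
[2] R2 @ {0↦0, 1↦3}  ⇒  2 nodes, 1 edges  {0-q->0}
normal form: no rule applies after step 2
NF nodes: {0:A, 1:B}

Answer: 2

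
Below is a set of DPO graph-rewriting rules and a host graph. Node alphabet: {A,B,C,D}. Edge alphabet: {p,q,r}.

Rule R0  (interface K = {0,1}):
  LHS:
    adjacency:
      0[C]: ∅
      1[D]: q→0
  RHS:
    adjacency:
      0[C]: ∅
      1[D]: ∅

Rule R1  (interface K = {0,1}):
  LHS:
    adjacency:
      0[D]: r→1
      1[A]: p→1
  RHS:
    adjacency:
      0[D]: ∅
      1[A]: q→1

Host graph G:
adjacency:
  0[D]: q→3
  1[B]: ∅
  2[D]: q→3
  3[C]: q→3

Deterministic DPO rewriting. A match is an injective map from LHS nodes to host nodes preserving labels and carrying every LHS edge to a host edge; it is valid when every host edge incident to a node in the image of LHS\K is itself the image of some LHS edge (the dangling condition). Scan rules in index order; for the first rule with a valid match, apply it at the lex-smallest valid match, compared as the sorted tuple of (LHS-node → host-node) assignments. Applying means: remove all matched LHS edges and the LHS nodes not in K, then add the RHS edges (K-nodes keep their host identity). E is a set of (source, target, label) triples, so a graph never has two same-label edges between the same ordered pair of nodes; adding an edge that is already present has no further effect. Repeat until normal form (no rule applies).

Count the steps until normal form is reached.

[0] host  ⇒  4 nodes, 3 edges  {0-q->3 2-q->3 3-q->3}
[1] R0 @ {0↦3, 1↦0}  ⇒  4 nodes, 2 edges  {2-q->3 3-q->3}
[2] R0 @ {0↦3, 1↦2}  ⇒  4 nodes, 1 edges  {3-q->3}
final graph: no rule applies after step 2

Answer: 2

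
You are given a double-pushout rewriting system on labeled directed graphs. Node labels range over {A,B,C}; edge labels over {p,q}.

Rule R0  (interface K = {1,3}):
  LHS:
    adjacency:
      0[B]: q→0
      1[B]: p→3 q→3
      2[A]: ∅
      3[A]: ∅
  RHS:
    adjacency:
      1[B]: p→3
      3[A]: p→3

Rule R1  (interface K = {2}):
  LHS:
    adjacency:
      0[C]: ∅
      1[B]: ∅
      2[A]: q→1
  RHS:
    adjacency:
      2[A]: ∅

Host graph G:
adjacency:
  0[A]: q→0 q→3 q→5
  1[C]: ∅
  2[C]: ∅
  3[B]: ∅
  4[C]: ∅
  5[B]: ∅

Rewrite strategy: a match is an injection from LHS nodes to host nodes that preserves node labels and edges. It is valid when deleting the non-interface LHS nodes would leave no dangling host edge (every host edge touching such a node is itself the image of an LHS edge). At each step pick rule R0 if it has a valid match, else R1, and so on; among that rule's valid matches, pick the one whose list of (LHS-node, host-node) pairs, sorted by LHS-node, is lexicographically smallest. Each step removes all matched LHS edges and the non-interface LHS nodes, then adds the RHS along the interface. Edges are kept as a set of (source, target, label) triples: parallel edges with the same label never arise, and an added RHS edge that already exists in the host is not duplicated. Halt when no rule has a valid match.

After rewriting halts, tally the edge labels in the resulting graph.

Answer: q:1

Steps:
initial: |V|=6 |E|=3  E = 0-q->0 0-q->3 0-q->5
step 1: apply R1 at {0↦1, 1↦3, 2↦0}  → |V|=4 |E|=2  E = 0-q->0 0-q->5
step 2: apply R1 at {0↦2, 1↦5, 2↦0}  → |V|=2 |E|=1  E = 0-q->0
normal form: no rule applies after step 2
NF edges: [(0, 0, 'q')]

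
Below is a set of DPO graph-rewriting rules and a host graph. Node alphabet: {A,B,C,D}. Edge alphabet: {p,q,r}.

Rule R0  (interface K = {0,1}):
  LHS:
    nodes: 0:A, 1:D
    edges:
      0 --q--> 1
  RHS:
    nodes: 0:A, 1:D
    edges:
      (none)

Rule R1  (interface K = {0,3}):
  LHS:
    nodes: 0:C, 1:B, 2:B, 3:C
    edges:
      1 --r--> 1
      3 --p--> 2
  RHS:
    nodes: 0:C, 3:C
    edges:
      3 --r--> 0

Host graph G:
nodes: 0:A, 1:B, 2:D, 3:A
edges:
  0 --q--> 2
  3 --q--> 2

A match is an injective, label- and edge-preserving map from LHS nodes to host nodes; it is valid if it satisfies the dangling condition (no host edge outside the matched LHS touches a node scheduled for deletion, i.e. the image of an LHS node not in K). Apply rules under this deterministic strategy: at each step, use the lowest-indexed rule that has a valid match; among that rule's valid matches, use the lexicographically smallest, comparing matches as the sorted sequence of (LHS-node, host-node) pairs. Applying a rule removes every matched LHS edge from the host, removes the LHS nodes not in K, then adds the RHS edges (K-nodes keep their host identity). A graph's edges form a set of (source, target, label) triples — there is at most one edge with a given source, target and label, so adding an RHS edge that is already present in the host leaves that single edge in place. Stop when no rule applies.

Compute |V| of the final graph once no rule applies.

Answer: 4

Derivation:
start.  V:4 E:2  edges: 0-q->2 3-q->2
1. fire R0 via {0↦0, 1↦2}  →  V:4 E:1  edges: 3-q->2
2. fire R0 via {0↦3, 1↦2}  →  V:4 E:0  edges: ∅
normal form: no rule applies after step 2
NF nodes: {0:A, 1:B, 2:D, 3:A}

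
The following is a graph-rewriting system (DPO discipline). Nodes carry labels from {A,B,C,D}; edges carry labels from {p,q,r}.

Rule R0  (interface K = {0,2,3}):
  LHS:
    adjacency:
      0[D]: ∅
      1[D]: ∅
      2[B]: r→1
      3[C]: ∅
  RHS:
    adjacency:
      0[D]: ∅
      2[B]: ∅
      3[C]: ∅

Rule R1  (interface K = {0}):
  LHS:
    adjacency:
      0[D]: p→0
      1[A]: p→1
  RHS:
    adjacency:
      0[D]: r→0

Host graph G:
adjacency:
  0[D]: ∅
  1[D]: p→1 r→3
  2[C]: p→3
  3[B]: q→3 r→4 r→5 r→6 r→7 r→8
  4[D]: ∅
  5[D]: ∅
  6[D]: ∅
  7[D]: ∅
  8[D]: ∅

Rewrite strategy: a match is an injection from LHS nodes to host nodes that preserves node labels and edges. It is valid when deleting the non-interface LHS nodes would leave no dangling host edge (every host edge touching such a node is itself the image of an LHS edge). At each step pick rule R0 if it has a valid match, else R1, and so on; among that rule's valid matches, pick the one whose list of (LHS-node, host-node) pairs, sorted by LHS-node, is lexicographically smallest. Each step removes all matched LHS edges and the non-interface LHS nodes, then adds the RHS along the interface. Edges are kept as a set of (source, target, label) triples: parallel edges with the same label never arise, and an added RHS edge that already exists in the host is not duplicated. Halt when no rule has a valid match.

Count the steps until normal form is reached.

Answer: 5

Steps:
initial: |V|=9 |E|=9  E = 1-p->1 1-r->3 2-p->3 3-q->3 3-r->4 3-r->5 3-r->6 3-r->7 3-r->8
step 1: apply R0 at {0↦0, 1↦4, 2↦3, 3↦2}  → |V|=8 |E|=8  E = 1-p->1 1-r->3 2-p->3 3-q->3 3-r->5 3-r->6 3-r->7 3-r->8
step 2: apply R0 at {0↦0, 1↦5, 2↦3, 3↦2}  → |V|=7 |E|=7  E = 1-p->1 1-r->3 2-p->3 3-q->3 3-r->6 3-r->7 3-r->8
step 3: apply R0 at {0↦0, 1↦6, 2↦3, 3↦2}  → |V|=6 |E|=6  E = 1-p->1 1-r->3 2-p->3 3-q->3 3-r->7 3-r->8
step 4: apply R0 at {0↦0, 1↦7, 2↦3, 3↦2}  → |V|=5 |E|=5  E = 1-p->1 1-r->3 2-p->3 3-q->3 3-r->8
step 5: apply R0 at {0↦0, 1↦8, 2↦3, 3↦2}  → |V|=4 |E|=4  E = 1-p->1 1-r->3 2-p->3 3-q->3
final graph: no rule applies after step 5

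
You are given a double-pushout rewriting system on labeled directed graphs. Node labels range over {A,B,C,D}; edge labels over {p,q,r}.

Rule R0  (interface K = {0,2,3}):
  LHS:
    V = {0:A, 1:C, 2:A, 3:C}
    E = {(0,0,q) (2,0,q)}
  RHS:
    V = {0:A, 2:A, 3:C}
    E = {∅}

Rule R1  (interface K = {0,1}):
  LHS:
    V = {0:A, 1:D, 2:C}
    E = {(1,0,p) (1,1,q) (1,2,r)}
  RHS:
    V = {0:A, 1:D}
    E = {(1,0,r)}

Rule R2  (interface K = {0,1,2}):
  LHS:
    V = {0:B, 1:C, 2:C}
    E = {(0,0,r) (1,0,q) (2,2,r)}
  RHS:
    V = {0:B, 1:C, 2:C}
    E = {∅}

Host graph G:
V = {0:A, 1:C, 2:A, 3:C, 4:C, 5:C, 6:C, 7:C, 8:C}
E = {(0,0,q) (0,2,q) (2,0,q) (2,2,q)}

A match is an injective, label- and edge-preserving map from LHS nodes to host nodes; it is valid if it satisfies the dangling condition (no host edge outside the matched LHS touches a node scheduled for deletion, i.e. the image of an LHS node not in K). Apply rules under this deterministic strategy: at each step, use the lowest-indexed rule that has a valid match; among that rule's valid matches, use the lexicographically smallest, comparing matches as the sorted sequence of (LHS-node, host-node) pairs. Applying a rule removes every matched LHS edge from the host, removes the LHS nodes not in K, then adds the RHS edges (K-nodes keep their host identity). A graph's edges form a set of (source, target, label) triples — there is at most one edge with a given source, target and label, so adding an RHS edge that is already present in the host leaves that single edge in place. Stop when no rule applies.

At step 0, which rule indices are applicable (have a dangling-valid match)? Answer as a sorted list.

Answer: [R0]

Derivation:
R0: 84 valid matches — {0↦0, 1↦1, 2↦2, 3↦3}, {0↦0, 1↦1, 2↦2, 3↦4}, {0↦0, 1↦1, 2↦2, 3↦5} (+81 more)
R1: no valid match — LHS pattern not found
R2: no valid match — LHS pattern not found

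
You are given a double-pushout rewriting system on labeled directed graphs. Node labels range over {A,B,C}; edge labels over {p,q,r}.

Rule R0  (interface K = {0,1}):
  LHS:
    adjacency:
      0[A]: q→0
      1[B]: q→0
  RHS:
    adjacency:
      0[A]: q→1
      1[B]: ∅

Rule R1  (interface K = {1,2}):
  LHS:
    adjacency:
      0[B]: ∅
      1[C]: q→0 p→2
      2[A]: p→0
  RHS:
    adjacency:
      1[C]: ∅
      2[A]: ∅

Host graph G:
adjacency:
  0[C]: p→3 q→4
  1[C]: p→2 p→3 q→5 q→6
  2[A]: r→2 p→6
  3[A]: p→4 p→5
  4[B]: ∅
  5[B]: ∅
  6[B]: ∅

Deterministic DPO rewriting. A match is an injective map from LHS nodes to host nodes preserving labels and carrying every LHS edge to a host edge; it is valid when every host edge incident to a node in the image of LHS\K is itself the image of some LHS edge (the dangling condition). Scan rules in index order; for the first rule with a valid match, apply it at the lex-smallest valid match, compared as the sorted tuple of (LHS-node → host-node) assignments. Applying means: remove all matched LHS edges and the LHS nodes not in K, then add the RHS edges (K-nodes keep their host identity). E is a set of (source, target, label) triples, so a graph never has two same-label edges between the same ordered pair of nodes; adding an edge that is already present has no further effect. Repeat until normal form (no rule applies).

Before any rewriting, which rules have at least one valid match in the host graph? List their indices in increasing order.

R0: no valid match — LHS pattern not found
R1: 3 valid matches — {0↦4, 1↦0, 2↦3}, {0↦5, 1↦1, 2↦3}, {0↦6, 1↦1, 2↦2}

Answer: [R1]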